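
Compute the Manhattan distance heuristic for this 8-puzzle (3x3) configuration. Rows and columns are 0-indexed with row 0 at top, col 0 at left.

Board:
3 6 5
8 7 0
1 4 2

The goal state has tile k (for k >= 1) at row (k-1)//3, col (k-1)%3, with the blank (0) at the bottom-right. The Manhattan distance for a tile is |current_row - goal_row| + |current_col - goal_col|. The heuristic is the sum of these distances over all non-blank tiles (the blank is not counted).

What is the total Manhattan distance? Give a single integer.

Tile 3: at (0,0), goal (0,2), distance |0-0|+|0-2| = 2
Tile 6: at (0,1), goal (1,2), distance |0-1|+|1-2| = 2
Tile 5: at (0,2), goal (1,1), distance |0-1|+|2-1| = 2
Tile 8: at (1,0), goal (2,1), distance |1-2|+|0-1| = 2
Tile 7: at (1,1), goal (2,0), distance |1-2|+|1-0| = 2
Tile 1: at (2,0), goal (0,0), distance |2-0|+|0-0| = 2
Tile 4: at (2,1), goal (1,0), distance |2-1|+|1-0| = 2
Tile 2: at (2,2), goal (0,1), distance |2-0|+|2-1| = 3
Sum: 2 + 2 + 2 + 2 + 2 + 2 + 2 + 3 = 17

Answer: 17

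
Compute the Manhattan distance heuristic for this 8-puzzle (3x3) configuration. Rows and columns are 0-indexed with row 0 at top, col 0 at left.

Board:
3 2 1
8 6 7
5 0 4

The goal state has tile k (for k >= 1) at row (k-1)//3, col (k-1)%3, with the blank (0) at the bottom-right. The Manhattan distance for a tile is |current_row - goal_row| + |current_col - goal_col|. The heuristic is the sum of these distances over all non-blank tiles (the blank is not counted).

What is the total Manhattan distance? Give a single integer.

Answer: 15

Derivation:
Tile 3: at (0,0), goal (0,2), distance |0-0|+|0-2| = 2
Tile 2: at (0,1), goal (0,1), distance |0-0|+|1-1| = 0
Tile 1: at (0,2), goal (0,0), distance |0-0|+|2-0| = 2
Tile 8: at (1,0), goal (2,1), distance |1-2|+|0-1| = 2
Tile 6: at (1,1), goal (1,2), distance |1-1|+|1-2| = 1
Tile 7: at (1,2), goal (2,0), distance |1-2|+|2-0| = 3
Tile 5: at (2,0), goal (1,1), distance |2-1|+|0-1| = 2
Tile 4: at (2,2), goal (1,0), distance |2-1|+|2-0| = 3
Sum: 2 + 0 + 2 + 2 + 1 + 3 + 2 + 3 = 15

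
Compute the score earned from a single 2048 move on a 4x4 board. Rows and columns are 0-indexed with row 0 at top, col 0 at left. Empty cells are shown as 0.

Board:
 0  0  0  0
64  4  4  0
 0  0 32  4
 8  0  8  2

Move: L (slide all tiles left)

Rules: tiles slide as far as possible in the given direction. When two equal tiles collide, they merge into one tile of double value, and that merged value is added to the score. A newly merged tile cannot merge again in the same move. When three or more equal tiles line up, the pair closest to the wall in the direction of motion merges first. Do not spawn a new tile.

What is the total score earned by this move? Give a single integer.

Slide left:
row 0: [0, 0, 0, 0] -> [0, 0, 0, 0]  score +0 (running 0)
row 1: [64, 4, 4, 0] -> [64, 8, 0, 0]  score +8 (running 8)
row 2: [0, 0, 32, 4] -> [32, 4, 0, 0]  score +0 (running 8)
row 3: [8, 0, 8, 2] -> [16, 2, 0, 0]  score +16 (running 24)
Board after move:
 0  0  0  0
64  8  0  0
32  4  0  0
16  2  0  0

Answer: 24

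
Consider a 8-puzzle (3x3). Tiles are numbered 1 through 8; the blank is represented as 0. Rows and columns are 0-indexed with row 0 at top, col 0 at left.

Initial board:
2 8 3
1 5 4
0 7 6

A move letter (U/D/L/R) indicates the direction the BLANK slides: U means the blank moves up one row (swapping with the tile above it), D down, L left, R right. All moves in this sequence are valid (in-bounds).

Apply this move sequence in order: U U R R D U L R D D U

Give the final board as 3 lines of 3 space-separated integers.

After move 1 (U):
2 8 3
0 5 4
1 7 6

After move 2 (U):
0 8 3
2 5 4
1 7 6

After move 3 (R):
8 0 3
2 5 4
1 7 6

After move 4 (R):
8 3 0
2 5 4
1 7 6

After move 5 (D):
8 3 4
2 5 0
1 7 6

After move 6 (U):
8 3 0
2 5 4
1 7 6

After move 7 (L):
8 0 3
2 5 4
1 7 6

After move 8 (R):
8 3 0
2 5 4
1 7 6

After move 9 (D):
8 3 4
2 5 0
1 7 6

After move 10 (D):
8 3 4
2 5 6
1 7 0

After move 11 (U):
8 3 4
2 5 0
1 7 6

Answer: 8 3 4
2 5 0
1 7 6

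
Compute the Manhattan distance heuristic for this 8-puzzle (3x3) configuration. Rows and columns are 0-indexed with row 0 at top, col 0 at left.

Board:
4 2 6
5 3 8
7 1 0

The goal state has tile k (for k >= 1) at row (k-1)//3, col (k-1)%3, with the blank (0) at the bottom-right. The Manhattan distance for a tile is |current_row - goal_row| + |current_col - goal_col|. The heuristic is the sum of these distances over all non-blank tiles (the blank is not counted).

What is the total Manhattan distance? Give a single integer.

Answer: 10

Derivation:
Tile 4: at (0,0), goal (1,0), distance |0-1|+|0-0| = 1
Tile 2: at (0,1), goal (0,1), distance |0-0|+|1-1| = 0
Tile 6: at (0,2), goal (1,2), distance |0-1|+|2-2| = 1
Tile 5: at (1,0), goal (1,1), distance |1-1|+|0-1| = 1
Tile 3: at (1,1), goal (0,2), distance |1-0|+|1-2| = 2
Tile 8: at (1,2), goal (2,1), distance |1-2|+|2-1| = 2
Tile 7: at (2,0), goal (2,0), distance |2-2|+|0-0| = 0
Tile 1: at (2,1), goal (0,0), distance |2-0|+|1-0| = 3
Sum: 1 + 0 + 1 + 1 + 2 + 2 + 0 + 3 = 10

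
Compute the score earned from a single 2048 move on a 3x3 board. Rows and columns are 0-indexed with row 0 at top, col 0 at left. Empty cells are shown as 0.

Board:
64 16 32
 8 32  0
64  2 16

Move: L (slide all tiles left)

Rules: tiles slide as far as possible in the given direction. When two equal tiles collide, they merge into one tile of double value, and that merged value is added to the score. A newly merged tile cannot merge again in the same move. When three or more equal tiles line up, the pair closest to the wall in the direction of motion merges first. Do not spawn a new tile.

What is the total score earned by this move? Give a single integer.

Answer: 0

Derivation:
Slide left:
row 0: [64, 16, 32] -> [64, 16, 32]  score +0 (running 0)
row 1: [8, 32, 0] -> [8, 32, 0]  score +0 (running 0)
row 2: [64, 2, 16] -> [64, 2, 16]  score +0 (running 0)
Board after move:
64 16 32
 8 32  0
64  2 16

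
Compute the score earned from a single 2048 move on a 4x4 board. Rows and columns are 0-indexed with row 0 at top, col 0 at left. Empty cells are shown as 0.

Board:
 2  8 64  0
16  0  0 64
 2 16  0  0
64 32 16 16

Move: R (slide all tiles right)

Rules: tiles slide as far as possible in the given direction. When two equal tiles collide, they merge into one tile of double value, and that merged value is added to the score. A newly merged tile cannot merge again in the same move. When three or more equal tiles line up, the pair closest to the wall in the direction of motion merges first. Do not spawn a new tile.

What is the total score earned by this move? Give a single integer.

Answer: 32

Derivation:
Slide right:
row 0: [2, 8, 64, 0] -> [0, 2, 8, 64]  score +0 (running 0)
row 1: [16, 0, 0, 64] -> [0, 0, 16, 64]  score +0 (running 0)
row 2: [2, 16, 0, 0] -> [0, 0, 2, 16]  score +0 (running 0)
row 3: [64, 32, 16, 16] -> [0, 64, 32, 32]  score +32 (running 32)
Board after move:
 0  2  8 64
 0  0 16 64
 0  0  2 16
 0 64 32 32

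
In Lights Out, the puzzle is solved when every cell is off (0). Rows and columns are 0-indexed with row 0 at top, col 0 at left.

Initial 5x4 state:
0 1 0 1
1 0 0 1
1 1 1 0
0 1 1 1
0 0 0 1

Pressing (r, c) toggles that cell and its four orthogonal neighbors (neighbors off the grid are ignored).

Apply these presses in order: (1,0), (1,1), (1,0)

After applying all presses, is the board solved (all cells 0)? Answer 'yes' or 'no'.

Answer: no

Derivation:
After press 1 at (1,0):
1 1 0 1
0 1 0 1
0 1 1 0
0 1 1 1
0 0 0 1

After press 2 at (1,1):
1 0 0 1
1 0 1 1
0 0 1 0
0 1 1 1
0 0 0 1

After press 3 at (1,0):
0 0 0 1
0 1 1 1
1 0 1 0
0 1 1 1
0 0 0 1

Lights still on: 10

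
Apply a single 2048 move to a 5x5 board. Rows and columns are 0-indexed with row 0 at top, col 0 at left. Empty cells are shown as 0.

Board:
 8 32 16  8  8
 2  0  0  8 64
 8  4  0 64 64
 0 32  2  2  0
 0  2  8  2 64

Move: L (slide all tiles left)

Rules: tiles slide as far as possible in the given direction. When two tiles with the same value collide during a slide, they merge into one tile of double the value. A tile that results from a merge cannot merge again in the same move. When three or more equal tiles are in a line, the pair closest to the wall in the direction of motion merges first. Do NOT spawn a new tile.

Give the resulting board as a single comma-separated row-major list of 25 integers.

Slide left:
row 0: [8, 32, 16, 8, 8] -> [8, 32, 16, 16, 0]
row 1: [2, 0, 0, 8, 64] -> [2, 8, 64, 0, 0]
row 2: [8, 4, 0, 64, 64] -> [8, 4, 128, 0, 0]
row 3: [0, 32, 2, 2, 0] -> [32, 4, 0, 0, 0]
row 4: [0, 2, 8, 2, 64] -> [2, 8, 2, 64, 0]

Answer: 8, 32, 16, 16, 0, 2, 8, 64, 0, 0, 8, 4, 128, 0, 0, 32, 4, 0, 0, 0, 2, 8, 2, 64, 0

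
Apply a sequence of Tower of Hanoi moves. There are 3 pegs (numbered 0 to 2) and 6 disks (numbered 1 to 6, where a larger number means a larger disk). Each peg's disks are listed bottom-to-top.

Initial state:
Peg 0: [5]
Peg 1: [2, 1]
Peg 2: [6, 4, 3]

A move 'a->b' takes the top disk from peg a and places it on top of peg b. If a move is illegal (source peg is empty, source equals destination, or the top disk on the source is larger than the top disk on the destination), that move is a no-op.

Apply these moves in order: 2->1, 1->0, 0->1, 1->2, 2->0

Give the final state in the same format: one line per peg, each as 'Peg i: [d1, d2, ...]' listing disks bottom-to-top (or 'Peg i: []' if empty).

Answer: Peg 0: [5, 1]
Peg 1: [2]
Peg 2: [6, 4, 3]

Derivation:
After move 1 (2->1):
Peg 0: [5]
Peg 1: [2, 1]
Peg 2: [6, 4, 3]

After move 2 (1->0):
Peg 0: [5, 1]
Peg 1: [2]
Peg 2: [6, 4, 3]

After move 3 (0->1):
Peg 0: [5]
Peg 1: [2, 1]
Peg 2: [6, 4, 3]

After move 4 (1->2):
Peg 0: [5]
Peg 1: [2]
Peg 2: [6, 4, 3, 1]

After move 5 (2->0):
Peg 0: [5, 1]
Peg 1: [2]
Peg 2: [6, 4, 3]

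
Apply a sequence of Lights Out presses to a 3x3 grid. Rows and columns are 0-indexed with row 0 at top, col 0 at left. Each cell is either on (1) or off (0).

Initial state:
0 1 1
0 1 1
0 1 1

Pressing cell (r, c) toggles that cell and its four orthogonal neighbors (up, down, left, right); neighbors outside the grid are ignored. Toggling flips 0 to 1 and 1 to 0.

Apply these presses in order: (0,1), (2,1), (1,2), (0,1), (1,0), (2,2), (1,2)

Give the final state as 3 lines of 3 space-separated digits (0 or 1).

Answer: 1 1 1
1 1 0
0 1 1

Derivation:
After press 1 at (0,1):
1 0 0
0 0 1
0 1 1

After press 2 at (2,1):
1 0 0
0 1 1
1 0 0

After press 3 at (1,2):
1 0 1
0 0 0
1 0 1

After press 4 at (0,1):
0 1 0
0 1 0
1 0 1

After press 5 at (1,0):
1 1 0
1 0 0
0 0 1

After press 6 at (2,2):
1 1 0
1 0 1
0 1 0

After press 7 at (1,2):
1 1 1
1 1 0
0 1 1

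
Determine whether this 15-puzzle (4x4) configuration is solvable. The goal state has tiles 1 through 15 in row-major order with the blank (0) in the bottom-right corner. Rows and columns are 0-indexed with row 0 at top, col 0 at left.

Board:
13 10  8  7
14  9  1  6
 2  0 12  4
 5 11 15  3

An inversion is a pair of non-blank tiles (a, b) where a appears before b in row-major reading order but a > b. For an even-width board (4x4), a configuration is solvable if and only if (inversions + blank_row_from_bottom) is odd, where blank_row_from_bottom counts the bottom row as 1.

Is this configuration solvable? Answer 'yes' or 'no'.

Inversions: 61
Blank is in row 2 (0-indexed from top), which is row 2 counting from the bottom (bottom = 1).
61 + 2 = 63, which is odd, so the puzzle is solvable.

Answer: yes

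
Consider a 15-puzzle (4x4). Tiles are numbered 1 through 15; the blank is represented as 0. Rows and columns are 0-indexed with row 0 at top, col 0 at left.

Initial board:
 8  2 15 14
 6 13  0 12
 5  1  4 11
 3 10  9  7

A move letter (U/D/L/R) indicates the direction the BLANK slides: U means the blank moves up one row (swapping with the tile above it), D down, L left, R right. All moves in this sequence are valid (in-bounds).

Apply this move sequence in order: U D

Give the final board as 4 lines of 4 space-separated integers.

Answer:  8  2 15 14
 6 13  0 12
 5  1  4 11
 3 10  9  7

Derivation:
After move 1 (U):
 8  2  0 14
 6 13 15 12
 5  1  4 11
 3 10  9  7

After move 2 (D):
 8  2 15 14
 6 13  0 12
 5  1  4 11
 3 10  9  7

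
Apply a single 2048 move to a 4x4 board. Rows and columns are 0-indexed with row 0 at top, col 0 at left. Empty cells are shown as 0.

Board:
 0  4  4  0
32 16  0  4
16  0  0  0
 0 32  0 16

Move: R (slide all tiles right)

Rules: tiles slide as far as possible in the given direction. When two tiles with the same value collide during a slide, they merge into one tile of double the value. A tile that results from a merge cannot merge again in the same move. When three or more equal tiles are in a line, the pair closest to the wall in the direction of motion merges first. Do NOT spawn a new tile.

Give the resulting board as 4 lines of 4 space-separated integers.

Slide right:
row 0: [0, 4, 4, 0] -> [0, 0, 0, 8]
row 1: [32, 16, 0, 4] -> [0, 32, 16, 4]
row 2: [16, 0, 0, 0] -> [0, 0, 0, 16]
row 3: [0, 32, 0, 16] -> [0, 0, 32, 16]

Answer:  0  0  0  8
 0 32 16  4
 0  0  0 16
 0  0 32 16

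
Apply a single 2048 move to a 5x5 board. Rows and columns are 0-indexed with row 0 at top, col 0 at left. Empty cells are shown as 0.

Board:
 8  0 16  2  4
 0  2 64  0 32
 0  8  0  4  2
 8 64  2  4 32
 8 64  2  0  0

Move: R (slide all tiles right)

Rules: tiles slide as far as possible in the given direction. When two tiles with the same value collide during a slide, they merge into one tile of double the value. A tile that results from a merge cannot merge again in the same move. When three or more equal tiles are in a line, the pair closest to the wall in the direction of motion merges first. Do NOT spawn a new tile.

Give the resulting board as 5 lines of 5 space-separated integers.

Slide right:
row 0: [8, 0, 16, 2, 4] -> [0, 8, 16, 2, 4]
row 1: [0, 2, 64, 0, 32] -> [0, 0, 2, 64, 32]
row 2: [0, 8, 0, 4, 2] -> [0, 0, 8, 4, 2]
row 3: [8, 64, 2, 4, 32] -> [8, 64, 2, 4, 32]
row 4: [8, 64, 2, 0, 0] -> [0, 0, 8, 64, 2]

Answer:  0  8 16  2  4
 0  0  2 64 32
 0  0  8  4  2
 8 64  2  4 32
 0  0  8 64  2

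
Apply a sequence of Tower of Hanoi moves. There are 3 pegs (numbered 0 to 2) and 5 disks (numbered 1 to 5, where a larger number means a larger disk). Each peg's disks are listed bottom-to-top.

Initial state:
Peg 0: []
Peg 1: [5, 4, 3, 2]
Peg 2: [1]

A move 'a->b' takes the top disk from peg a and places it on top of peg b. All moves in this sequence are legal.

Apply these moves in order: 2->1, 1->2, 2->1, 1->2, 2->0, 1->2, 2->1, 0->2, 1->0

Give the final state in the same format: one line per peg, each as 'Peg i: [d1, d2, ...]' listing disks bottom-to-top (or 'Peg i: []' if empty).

After move 1 (2->1):
Peg 0: []
Peg 1: [5, 4, 3, 2, 1]
Peg 2: []

After move 2 (1->2):
Peg 0: []
Peg 1: [5, 4, 3, 2]
Peg 2: [1]

After move 3 (2->1):
Peg 0: []
Peg 1: [5, 4, 3, 2, 1]
Peg 2: []

After move 4 (1->2):
Peg 0: []
Peg 1: [5, 4, 3, 2]
Peg 2: [1]

After move 5 (2->0):
Peg 0: [1]
Peg 1: [5, 4, 3, 2]
Peg 2: []

After move 6 (1->2):
Peg 0: [1]
Peg 1: [5, 4, 3]
Peg 2: [2]

After move 7 (2->1):
Peg 0: [1]
Peg 1: [5, 4, 3, 2]
Peg 2: []

After move 8 (0->2):
Peg 0: []
Peg 1: [5, 4, 3, 2]
Peg 2: [1]

After move 9 (1->0):
Peg 0: [2]
Peg 1: [5, 4, 3]
Peg 2: [1]

Answer: Peg 0: [2]
Peg 1: [5, 4, 3]
Peg 2: [1]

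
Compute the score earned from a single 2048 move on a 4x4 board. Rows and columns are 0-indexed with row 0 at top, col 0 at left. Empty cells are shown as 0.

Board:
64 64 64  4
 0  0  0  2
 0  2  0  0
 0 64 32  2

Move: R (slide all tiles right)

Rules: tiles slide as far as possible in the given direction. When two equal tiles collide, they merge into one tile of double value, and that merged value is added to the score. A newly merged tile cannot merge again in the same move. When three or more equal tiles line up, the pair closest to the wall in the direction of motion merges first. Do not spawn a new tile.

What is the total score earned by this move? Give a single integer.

Slide right:
row 0: [64, 64, 64, 4] -> [0, 64, 128, 4]  score +128 (running 128)
row 1: [0, 0, 0, 2] -> [0, 0, 0, 2]  score +0 (running 128)
row 2: [0, 2, 0, 0] -> [0, 0, 0, 2]  score +0 (running 128)
row 3: [0, 64, 32, 2] -> [0, 64, 32, 2]  score +0 (running 128)
Board after move:
  0  64 128   4
  0   0   0   2
  0   0   0   2
  0  64  32   2

Answer: 128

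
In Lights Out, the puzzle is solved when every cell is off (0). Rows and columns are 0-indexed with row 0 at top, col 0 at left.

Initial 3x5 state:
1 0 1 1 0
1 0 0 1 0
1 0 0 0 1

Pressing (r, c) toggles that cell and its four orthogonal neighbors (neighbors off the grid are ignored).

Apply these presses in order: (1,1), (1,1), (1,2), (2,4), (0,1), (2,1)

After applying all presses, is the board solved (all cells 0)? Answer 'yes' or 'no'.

Answer: no

Derivation:
After press 1 at (1,1):
1 1 1 1 0
0 1 1 1 0
1 1 0 0 1

After press 2 at (1,1):
1 0 1 1 0
1 0 0 1 0
1 0 0 0 1

After press 3 at (1,2):
1 0 0 1 0
1 1 1 0 0
1 0 1 0 1

After press 4 at (2,4):
1 0 0 1 0
1 1 1 0 1
1 0 1 1 0

After press 5 at (0,1):
0 1 1 1 0
1 0 1 0 1
1 0 1 1 0

After press 6 at (2,1):
0 1 1 1 0
1 1 1 0 1
0 1 0 1 0

Lights still on: 9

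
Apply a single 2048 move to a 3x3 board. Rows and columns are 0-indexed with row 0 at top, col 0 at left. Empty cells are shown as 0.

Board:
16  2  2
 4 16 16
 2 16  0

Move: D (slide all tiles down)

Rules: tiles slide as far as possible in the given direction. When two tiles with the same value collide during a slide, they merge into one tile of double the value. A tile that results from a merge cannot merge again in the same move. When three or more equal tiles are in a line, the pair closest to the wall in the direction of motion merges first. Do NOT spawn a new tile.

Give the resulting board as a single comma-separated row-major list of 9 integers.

Answer: 16, 0, 0, 4, 2, 2, 2, 32, 16

Derivation:
Slide down:
col 0: [16, 4, 2] -> [16, 4, 2]
col 1: [2, 16, 16] -> [0, 2, 32]
col 2: [2, 16, 0] -> [0, 2, 16]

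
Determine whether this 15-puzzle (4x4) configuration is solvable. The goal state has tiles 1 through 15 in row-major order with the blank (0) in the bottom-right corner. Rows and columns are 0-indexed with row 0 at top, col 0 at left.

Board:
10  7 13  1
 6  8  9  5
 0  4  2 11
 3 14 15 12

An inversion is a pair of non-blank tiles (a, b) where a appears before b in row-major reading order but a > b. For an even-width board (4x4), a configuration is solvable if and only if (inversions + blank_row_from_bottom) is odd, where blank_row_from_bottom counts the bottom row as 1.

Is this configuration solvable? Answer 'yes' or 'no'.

Inversions: 45
Blank is in row 2 (0-indexed from top), which is row 2 counting from the bottom (bottom = 1).
45 + 2 = 47, which is odd, so the puzzle is solvable.

Answer: yes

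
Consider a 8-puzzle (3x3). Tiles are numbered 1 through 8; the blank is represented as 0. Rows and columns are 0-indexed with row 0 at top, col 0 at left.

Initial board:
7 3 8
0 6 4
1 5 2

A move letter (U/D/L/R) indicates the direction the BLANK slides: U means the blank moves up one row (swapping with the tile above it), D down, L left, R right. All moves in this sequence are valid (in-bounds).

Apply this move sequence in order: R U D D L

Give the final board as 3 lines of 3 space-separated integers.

Answer: 7 3 8
6 5 4
0 1 2

Derivation:
After move 1 (R):
7 3 8
6 0 4
1 5 2

After move 2 (U):
7 0 8
6 3 4
1 5 2

After move 3 (D):
7 3 8
6 0 4
1 5 2

After move 4 (D):
7 3 8
6 5 4
1 0 2

After move 5 (L):
7 3 8
6 5 4
0 1 2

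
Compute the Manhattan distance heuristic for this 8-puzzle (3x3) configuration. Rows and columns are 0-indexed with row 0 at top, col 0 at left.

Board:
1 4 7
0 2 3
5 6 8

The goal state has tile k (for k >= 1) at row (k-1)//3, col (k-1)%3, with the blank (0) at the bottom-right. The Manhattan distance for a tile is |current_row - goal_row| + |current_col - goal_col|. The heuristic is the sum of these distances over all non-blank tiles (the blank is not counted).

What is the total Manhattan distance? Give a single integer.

Answer: 13

Derivation:
Tile 1: at (0,0), goal (0,0), distance |0-0|+|0-0| = 0
Tile 4: at (0,1), goal (1,0), distance |0-1|+|1-0| = 2
Tile 7: at (0,2), goal (2,0), distance |0-2|+|2-0| = 4
Tile 2: at (1,1), goal (0,1), distance |1-0|+|1-1| = 1
Tile 3: at (1,2), goal (0,2), distance |1-0|+|2-2| = 1
Tile 5: at (2,0), goal (1,1), distance |2-1|+|0-1| = 2
Tile 6: at (2,1), goal (1,2), distance |2-1|+|1-2| = 2
Tile 8: at (2,2), goal (2,1), distance |2-2|+|2-1| = 1
Sum: 0 + 2 + 4 + 1 + 1 + 2 + 2 + 1 = 13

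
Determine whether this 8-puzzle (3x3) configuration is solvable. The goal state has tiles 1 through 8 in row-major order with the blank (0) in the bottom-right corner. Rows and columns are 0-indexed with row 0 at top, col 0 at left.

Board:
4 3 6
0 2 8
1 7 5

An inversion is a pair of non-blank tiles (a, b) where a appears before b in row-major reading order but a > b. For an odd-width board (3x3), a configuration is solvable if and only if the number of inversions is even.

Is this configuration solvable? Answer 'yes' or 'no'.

Answer: no

Derivation:
Inversions (pairs i<j in row-major order where tile[i] > tile[j] > 0): 13
13 is odd, so the puzzle is not solvable.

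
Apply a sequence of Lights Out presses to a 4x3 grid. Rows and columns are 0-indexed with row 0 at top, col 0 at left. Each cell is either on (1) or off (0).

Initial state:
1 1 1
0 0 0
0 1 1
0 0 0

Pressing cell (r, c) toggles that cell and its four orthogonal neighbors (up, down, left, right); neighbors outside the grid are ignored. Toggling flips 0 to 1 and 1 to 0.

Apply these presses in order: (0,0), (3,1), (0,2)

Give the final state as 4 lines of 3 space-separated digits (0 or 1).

After press 1 at (0,0):
0 0 1
1 0 0
0 1 1
0 0 0

After press 2 at (3,1):
0 0 1
1 0 0
0 0 1
1 1 1

After press 3 at (0,2):
0 1 0
1 0 1
0 0 1
1 1 1

Answer: 0 1 0
1 0 1
0 0 1
1 1 1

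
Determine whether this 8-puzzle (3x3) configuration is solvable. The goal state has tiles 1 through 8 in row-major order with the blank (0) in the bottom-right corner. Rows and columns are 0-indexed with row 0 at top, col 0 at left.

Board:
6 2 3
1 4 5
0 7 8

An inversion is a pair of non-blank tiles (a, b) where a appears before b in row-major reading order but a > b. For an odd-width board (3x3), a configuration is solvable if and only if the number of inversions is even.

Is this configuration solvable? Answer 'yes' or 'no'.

Answer: no

Derivation:
Inversions (pairs i<j in row-major order where tile[i] > tile[j] > 0): 7
7 is odd, so the puzzle is not solvable.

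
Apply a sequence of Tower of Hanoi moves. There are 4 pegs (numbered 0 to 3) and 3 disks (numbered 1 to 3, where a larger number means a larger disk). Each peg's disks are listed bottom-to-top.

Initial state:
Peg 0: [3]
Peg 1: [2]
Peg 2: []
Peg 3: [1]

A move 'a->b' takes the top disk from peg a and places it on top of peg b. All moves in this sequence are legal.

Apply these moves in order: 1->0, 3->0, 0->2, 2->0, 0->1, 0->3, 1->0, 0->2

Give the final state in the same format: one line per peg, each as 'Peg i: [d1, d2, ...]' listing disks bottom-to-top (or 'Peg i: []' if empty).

After move 1 (1->0):
Peg 0: [3, 2]
Peg 1: []
Peg 2: []
Peg 3: [1]

After move 2 (3->0):
Peg 0: [3, 2, 1]
Peg 1: []
Peg 2: []
Peg 3: []

After move 3 (0->2):
Peg 0: [3, 2]
Peg 1: []
Peg 2: [1]
Peg 3: []

After move 4 (2->0):
Peg 0: [3, 2, 1]
Peg 1: []
Peg 2: []
Peg 3: []

After move 5 (0->1):
Peg 0: [3, 2]
Peg 1: [1]
Peg 2: []
Peg 3: []

After move 6 (0->3):
Peg 0: [3]
Peg 1: [1]
Peg 2: []
Peg 3: [2]

After move 7 (1->0):
Peg 0: [3, 1]
Peg 1: []
Peg 2: []
Peg 3: [2]

After move 8 (0->2):
Peg 0: [3]
Peg 1: []
Peg 2: [1]
Peg 3: [2]

Answer: Peg 0: [3]
Peg 1: []
Peg 2: [1]
Peg 3: [2]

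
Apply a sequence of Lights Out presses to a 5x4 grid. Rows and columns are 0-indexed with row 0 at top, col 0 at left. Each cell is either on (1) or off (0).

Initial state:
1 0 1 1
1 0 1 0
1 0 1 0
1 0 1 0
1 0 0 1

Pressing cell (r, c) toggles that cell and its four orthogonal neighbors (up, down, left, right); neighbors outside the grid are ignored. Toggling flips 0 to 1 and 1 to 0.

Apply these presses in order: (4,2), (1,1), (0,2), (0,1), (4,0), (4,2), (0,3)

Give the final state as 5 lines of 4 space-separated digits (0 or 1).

After press 1 at (4,2):
1 0 1 1
1 0 1 0
1 0 1 0
1 0 0 0
1 1 1 0

After press 2 at (1,1):
1 1 1 1
0 1 0 0
1 1 1 0
1 0 0 0
1 1 1 0

After press 3 at (0,2):
1 0 0 0
0 1 1 0
1 1 1 0
1 0 0 0
1 1 1 0

After press 4 at (0,1):
0 1 1 0
0 0 1 0
1 1 1 0
1 0 0 0
1 1 1 0

After press 5 at (4,0):
0 1 1 0
0 0 1 0
1 1 1 0
0 0 0 0
0 0 1 0

After press 6 at (4,2):
0 1 1 0
0 0 1 0
1 1 1 0
0 0 1 0
0 1 0 1

After press 7 at (0,3):
0 1 0 1
0 0 1 1
1 1 1 0
0 0 1 0
0 1 0 1

Answer: 0 1 0 1
0 0 1 1
1 1 1 0
0 0 1 0
0 1 0 1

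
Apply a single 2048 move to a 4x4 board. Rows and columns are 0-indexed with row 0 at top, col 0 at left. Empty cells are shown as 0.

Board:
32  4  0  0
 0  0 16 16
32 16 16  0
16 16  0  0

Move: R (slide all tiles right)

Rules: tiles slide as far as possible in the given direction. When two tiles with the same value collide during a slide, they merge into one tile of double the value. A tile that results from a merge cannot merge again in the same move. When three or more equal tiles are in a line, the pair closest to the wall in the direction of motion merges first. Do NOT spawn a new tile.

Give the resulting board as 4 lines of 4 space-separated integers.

Slide right:
row 0: [32, 4, 0, 0] -> [0, 0, 32, 4]
row 1: [0, 0, 16, 16] -> [0, 0, 0, 32]
row 2: [32, 16, 16, 0] -> [0, 0, 32, 32]
row 3: [16, 16, 0, 0] -> [0, 0, 0, 32]

Answer:  0  0 32  4
 0  0  0 32
 0  0 32 32
 0  0  0 32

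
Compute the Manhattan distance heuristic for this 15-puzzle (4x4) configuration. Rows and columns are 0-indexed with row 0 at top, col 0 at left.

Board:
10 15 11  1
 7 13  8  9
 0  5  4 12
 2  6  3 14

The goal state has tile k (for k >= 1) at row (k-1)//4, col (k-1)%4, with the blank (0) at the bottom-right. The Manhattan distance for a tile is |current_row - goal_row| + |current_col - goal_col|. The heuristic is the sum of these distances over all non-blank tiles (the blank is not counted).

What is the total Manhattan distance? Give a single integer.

Answer: 38

Derivation:
Tile 10: at (0,0), goal (2,1), distance |0-2|+|0-1| = 3
Tile 15: at (0,1), goal (3,2), distance |0-3|+|1-2| = 4
Tile 11: at (0,2), goal (2,2), distance |0-2|+|2-2| = 2
Tile 1: at (0,3), goal (0,0), distance |0-0|+|3-0| = 3
Tile 7: at (1,0), goal (1,2), distance |1-1|+|0-2| = 2
Tile 13: at (1,1), goal (3,0), distance |1-3|+|1-0| = 3
Tile 8: at (1,2), goal (1,3), distance |1-1|+|2-3| = 1
Tile 9: at (1,3), goal (2,0), distance |1-2|+|3-0| = 4
Tile 5: at (2,1), goal (1,0), distance |2-1|+|1-0| = 2
Tile 4: at (2,2), goal (0,3), distance |2-0|+|2-3| = 3
Tile 12: at (2,3), goal (2,3), distance |2-2|+|3-3| = 0
Tile 2: at (3,0), goal (0,1), distance |3-0|+|0-1| = 4
Tile 6: at (3,1), goal (1,1), distance |3-1|+|1-1| = 2
Tile 3: at (3,2), goal (0,2), distance |3-0|+|2-2| = 3
Tile 14: at (3,3), goal (3,1), distance |3-3|+|3-1| = 2
Sum: 3 + 4 + 2 + 3 + 2 + 3 + 1 + 4 + 2 + 3 + 0 + 4 + 2 + 3 + 2 = 38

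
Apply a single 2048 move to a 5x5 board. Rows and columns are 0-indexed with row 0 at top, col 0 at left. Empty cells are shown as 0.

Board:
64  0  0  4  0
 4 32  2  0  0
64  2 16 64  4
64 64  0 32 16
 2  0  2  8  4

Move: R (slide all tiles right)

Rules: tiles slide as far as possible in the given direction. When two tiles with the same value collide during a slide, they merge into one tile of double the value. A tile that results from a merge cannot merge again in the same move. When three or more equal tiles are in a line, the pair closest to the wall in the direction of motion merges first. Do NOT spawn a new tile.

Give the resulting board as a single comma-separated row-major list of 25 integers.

Slide right:
row 0: [64, 0, 0, 4, 0] -> [0, 0, 0, 64, 4]
row 1: [4, 32, 2, 0, 0] -> [0, 0, 4, 32, 2]
row 2: [64, 2, 16, 64, 4] -> [64, 2, 16, 64, 4]
row 3: [64, 64, 0, 32, 16] -> [0, 0, 128, 32, 16]
row 4: [2, 0, 2, 8, 4] -> [0, 0, 4, 8, 4]

Answer: 0, 0, 0, 64, 4, 0, 0, 4, 32, 2, 64, 2, 16, 64, 4, 0, 0, 128, 32, 16, 0, 0, 4, 8, 4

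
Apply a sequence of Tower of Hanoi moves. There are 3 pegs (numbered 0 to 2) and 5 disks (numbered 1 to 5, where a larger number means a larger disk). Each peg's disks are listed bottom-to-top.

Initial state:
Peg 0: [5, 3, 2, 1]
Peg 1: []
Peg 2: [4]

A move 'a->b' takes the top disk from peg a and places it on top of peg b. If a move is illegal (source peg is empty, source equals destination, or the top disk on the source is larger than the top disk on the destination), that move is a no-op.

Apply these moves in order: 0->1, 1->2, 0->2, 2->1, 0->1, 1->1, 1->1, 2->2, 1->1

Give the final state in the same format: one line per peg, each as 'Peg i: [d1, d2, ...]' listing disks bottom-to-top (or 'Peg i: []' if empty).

Answer: Peg 0: [5, 3, 2]
Peg 1: [1]
Peg 2: [4]

Derivation:
After move 1 (0->1):
Peg 0: [5, 3, 2]
Peg 1: [1]
Peg 2: [4]

After move 2 (1->2):
Peg 0: [5, 3, 2]
Peg 1: []
Peg 2: [4, 1]

After move 3 (0->2):
Peg 0: [5, 3, 2]
Peg 1: []
Peg 2: [4, 1]

After move 4 (2->1):
Peg 0: [5, 3, 2]
Peg 1: [1]
Peg 2: [4]

After move 5 (0->1):
Peg 0: [5, 3, 2]
Peg 1: [1]
Peg 2: [4]

After move 6 (1->1):
Peg 0: [5, 3, 2]
Peg 1: [1]
Peg 2: [4]

After move 7 (1->1):
Peg 0: [5, 3, 2]
Peg 1: [1]
Peg 2: [4]

After move 8 (2->2):
Peg 0: [5, 3, 2]
Peg 1: [1]
Peg 2: [4]

After move 9 (1->1):
Peg 0: [5, 3, 2]
Peg 1: [1]
Peg 2: [4]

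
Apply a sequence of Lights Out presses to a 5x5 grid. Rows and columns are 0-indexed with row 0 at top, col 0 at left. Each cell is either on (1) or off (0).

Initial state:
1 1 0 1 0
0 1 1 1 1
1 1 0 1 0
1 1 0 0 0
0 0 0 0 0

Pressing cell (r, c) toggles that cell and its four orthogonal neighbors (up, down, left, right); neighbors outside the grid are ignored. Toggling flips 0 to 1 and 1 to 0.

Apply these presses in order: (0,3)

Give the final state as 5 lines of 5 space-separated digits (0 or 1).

Answer: 1 1 1 0 1
0 1 1 0 1
1 1 0 1 0
1 1 0 0 0
0 0 0 0 0

Derivation:
After press 1 at (0,3):
1 1 1 0 1
0 1 1 0 1
1 1 0 1 0
1 1 0 0 0
0 0 0 0 0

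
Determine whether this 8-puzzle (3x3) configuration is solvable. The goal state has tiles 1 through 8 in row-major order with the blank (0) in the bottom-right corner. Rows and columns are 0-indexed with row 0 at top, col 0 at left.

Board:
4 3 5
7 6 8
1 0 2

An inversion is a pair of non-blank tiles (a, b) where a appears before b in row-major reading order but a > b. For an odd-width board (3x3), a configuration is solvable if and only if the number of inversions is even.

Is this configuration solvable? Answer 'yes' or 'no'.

Inversions (pairs i<j in row-major order where tile[i] > tile[j] > 0): 14
14 is even, so the puzzle is solvable.

Answer: yes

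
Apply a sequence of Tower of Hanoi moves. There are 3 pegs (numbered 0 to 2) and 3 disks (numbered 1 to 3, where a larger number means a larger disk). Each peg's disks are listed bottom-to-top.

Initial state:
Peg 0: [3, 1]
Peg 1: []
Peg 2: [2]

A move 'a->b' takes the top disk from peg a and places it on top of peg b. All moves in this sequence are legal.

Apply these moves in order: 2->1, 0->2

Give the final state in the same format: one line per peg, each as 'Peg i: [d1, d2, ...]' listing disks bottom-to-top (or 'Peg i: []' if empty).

After move 1 (2->1):
Peg 0: [3, 1]
Peg 1: [2]
Peg 2: []

After move 2 (0->2):
Peg 0: [3]
Peg 1: [2]
Peg 2: [1]

Answer: Peg 0: [3]
Peg 1: [2]
Peg 2: [1]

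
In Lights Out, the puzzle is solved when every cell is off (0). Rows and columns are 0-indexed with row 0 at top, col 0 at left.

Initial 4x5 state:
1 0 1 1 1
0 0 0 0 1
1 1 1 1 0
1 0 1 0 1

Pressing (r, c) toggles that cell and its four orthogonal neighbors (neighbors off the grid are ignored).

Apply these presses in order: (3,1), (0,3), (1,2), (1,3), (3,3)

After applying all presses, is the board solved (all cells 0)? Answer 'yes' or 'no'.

Answer: no

Derivation:
After press 1 at (3,1):
1 0 1 1 1
0 0 0 0 1
1 0 1 1 0
0 1 0 0 1

After press 2 at (0,3):
1 0 0 0 0
0 0 0 1 1
1 0 1 1 0
0 1 0 0 1

After press 3 at (1,2):
1 0 1 0 0
0 1 1 0 1
1 0 0 1 0
0 1 0 0 1

After press 4 at (1,3):
1 0 1 1 0
0 1 0 1 0
1 0 0 0 0
0 1 0 0 1

After press 5 at (3,3):
1 0 1 1 0
0 1 0 1 0
1 0 0 1 0
0 1 1 1 0

Lights still on: 10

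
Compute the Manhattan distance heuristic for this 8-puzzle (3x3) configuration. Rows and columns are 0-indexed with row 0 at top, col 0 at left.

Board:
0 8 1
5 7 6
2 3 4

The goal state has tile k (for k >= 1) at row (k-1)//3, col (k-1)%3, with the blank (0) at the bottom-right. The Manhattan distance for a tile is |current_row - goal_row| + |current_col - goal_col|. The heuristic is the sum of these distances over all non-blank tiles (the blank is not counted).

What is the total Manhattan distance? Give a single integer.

Answer: 16

Derivation:
Tile 8: at (0,1), goal (2,1), distance |0-2|+|1-1| = 2
Tile 1: at (0,2), goal (0,0), distance |0-0|+|2-0| = 2
Tile 5: at (1,0), goal (1,1), distance |1-1|+|0-1| = 1
Tile 7: at (1,1), goal (2,0), distance |1-2|+|1-0| = 2
Tile 6: at (1,2), goal (1,2), distance |1-1|+|2-2| = 0
Tile 2: at (2,0), goal (0,1), distance |2-0|+|0-1| = 3
Tile 3: at (2,1), goal (0,2), distance |2-0|+|1-2| = 3
Tile 4: at (2,2), goal (1,0), distance |2-1|+|2-0| = 3
Sum: 2 + 2 + 1 + 2 + 0 + 3 + 3 + 3 = 16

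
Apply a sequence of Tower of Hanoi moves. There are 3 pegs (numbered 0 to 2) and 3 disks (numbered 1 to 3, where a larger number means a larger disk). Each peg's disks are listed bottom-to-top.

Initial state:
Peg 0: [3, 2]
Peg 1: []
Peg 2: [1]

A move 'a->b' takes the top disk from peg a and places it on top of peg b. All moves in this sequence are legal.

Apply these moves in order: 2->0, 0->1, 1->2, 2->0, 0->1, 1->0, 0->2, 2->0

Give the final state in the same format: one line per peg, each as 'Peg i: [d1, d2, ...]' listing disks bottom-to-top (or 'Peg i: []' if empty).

After move 1 (2->0):
Peg 0: [3, 2, 1]
Peg 1: []
Peg 2: []

After move 2 (0->1):
Peg 0: [3, 2]
Peg 1: [1]
Peg 2: []

After move 3 (1->2):
Peg 0: [3, 2]
Peg 1: []
Peg 2: [1]

After move 4 (2->0):
Peg 0: [3, 2, 1]
Peg 1: []
Peg 2: []

After move 5 (0->1):
Peg 0: [3, 2]
Peg 1: [1]
Peg 2: []

After move 6 (1->0):
Peg 0: [3, 2, 1]
Peg 1: []
Peg 2: []

After move 7 (0->2):
Peg 0: [3, 2]
Peg 1: []
Peg 2: [1]

After move 8 (2->0):
Peg 0: [3, 2, 1]
Peg 1: []
Peg 2: []

Answer: Peg 0: [3, 2, 1]
Peg 1: []
Peg 2: []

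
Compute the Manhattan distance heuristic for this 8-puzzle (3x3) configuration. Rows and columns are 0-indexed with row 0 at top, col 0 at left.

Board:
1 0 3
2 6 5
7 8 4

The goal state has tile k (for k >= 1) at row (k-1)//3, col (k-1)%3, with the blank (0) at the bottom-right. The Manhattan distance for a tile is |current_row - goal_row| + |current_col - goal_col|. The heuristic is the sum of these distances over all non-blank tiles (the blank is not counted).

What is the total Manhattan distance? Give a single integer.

Tile 1: (0,0)->(0,0) = 0
Tile 3: (0,2)->(0,2) = 0
Tile 2: (1,0)->(0,1) = 2
Tile 6: (1,1)->(1,2) = 1
Tile 5: (1,2)->(1,1) = 1
Tile 7: (2,0)->(2,0) = 0
Tile 8: (2,1)->(2,1) = 0
Tile 4: (2,2)->(1,0) = 3
Sum: 0 + 0 + 2 + 1 + 1 + 0 + 0 + 3 = 7

Answer: 7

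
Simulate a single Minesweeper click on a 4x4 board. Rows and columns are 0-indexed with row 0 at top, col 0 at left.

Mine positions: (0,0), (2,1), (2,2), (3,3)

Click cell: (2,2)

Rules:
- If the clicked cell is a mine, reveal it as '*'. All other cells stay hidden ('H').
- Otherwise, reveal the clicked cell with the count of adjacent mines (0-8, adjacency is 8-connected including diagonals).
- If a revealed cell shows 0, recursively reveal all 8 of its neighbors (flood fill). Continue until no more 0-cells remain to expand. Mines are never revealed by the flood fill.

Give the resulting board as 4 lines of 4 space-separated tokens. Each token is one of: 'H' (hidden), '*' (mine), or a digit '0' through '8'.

H H H H
H H H H
H H * H
H H H H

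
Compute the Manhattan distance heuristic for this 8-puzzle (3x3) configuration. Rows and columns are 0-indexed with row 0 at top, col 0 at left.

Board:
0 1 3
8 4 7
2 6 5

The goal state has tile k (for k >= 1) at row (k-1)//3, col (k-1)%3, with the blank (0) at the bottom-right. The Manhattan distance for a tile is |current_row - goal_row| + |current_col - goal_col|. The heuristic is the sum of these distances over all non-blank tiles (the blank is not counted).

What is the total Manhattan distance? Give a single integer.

Answer: 14

Derivation:
Tile 1: (0,1)->(0,0) = 1
Tile 3: (0,2)->(0,2) = 0
Tile 8: (1,0)->(2,1) = 2
Tile 4: (1,1)->(1,0) = 1
Tile 7: (1,2)->(2,0) = 3
Tile 2: (2,0)->(0,1) = 3
Tile 6: (2,1)->(1,2) = 2
Tile 5: (2,2)->(1,1) = 2
Sum: 1 + 0 + 2 + 1 + 3 + 3 + 2 + 2 = 14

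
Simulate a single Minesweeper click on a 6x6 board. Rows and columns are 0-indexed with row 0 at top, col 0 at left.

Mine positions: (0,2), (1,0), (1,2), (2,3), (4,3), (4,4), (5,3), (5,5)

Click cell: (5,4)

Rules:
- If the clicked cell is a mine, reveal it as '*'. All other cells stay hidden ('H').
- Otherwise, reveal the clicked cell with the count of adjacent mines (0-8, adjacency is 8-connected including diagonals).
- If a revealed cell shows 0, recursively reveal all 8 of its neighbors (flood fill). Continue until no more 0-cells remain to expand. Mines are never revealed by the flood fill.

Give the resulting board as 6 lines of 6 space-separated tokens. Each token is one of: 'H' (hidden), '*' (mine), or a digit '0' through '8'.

H H H H H H
H H H H H H
H H H H H H
H H H H H H
H H H H H H
H H H H 4 H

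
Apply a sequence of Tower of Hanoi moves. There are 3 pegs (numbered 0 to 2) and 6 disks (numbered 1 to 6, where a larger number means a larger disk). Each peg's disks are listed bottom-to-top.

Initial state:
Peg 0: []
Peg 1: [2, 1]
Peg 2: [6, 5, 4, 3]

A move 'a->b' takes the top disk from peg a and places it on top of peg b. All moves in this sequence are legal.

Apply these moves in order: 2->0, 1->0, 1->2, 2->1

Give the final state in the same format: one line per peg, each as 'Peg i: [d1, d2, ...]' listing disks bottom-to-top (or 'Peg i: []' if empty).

Answer: Peg 0: [3, 1]
Peg 1: [2]
Peg 2: [6, 5, 4]

Derivation:
After move 1 (2->0):
Peg 0: [3]
Peg 1: [2, 1]
Peg 2: [6, 5, 4]

After move 2 (1->0):
Peg 0: [3, 1]
Peg 1: [2]
Peg 2: [6, 5, 4]

After move 3 (1->2):
Peg 0: [3, 1]
Peg 1: []
Peg 2: [6, 5, 4, 2]

After move 4 (2->1):
Peg 0: [3, 1]
Peg 1: [2]
Peg 2: [6, 5, 4]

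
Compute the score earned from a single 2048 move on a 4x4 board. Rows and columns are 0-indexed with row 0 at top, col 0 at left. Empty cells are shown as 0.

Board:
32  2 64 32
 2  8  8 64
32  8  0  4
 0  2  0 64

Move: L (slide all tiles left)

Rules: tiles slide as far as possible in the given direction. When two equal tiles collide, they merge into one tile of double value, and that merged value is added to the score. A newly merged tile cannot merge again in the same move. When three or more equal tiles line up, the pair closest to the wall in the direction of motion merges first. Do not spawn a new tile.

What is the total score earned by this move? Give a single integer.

Slide left:
row 0: [32, 2, 64, 32] -> [32, 2, 64, 32]  score +0 (running 0)
row 1: [2, 8, 8, 64] -> [2, 16, 64, 0]  score +16 (running 16)
row 2: [32, 8, 0, 4] -> [32, 8, 4, 0]  score +0 (running 16)
row 3: [0, 2, 0, 64] -> [2, 64, 0, 0]  score +0 (running 16)
Board after move:
32  2 64 32
 2 16 64  0
32  8  4  0
 2 64  0  0

Answer: 16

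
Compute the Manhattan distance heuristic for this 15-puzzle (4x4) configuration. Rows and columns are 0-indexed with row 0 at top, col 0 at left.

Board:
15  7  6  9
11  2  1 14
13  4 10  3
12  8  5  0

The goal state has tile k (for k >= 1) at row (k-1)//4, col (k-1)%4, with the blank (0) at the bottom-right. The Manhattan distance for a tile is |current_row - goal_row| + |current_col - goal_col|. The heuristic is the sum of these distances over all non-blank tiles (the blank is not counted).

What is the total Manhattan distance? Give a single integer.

Tile 15: (0,0)->(3,2) = 5
Tile 7: (0,1)->(1,2) = 2
Tile 6: (0,2)->(1,1) = 2
Tile 9: (0,3)->(2,0) = 5
Tile 11: (1,0)->(2,2) = 3
Tile 2: (1,1)->(0,1) = 1
Tile 1: (1,2)->(0,0) = 3
Tile 14: (1,3)->(3,1) = 4
Tile 13: (2,0)->(3,0) = 1
Tile 4: (2,1)->(0,3) = 4
Tile 10: (2,2)->(2,1) = 1
Tile 3: (2,3)->(0,2) = 3
Tile 12: (3,0)->(2,3) = 4
Tile 8: (3,1)->(1,3) = 4
Tile 5: (3,2)->(1,0) = 4
Sum: 5 + 2 + 2 + 5 + 3 + 1 + 3 + 4 + 1 + 4 + 1 + 3 + 4 + 4 + 4 = 46

Answer: 46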